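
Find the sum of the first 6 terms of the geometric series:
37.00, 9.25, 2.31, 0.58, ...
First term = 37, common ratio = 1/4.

Sₙ = a(1 - rⁿ) / (1 - r)
S_6 = 37(1 - (1/4)^6) / (1 - (1/4))
S_6 = 37(1 - (1/4096)) / (3/4)
S_6 = 50505/1024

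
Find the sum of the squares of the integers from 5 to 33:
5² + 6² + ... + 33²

Use ∑_{k=1}^{n} k² = n(n+1)(2n+1)/6, then subtract the first 4 terms.
∑_{k=1}^{33} k² = 33×34×67/6 = 12529
∑_{k=1}^{4} k² = 4×5×9/6 = 30
∑_{k=5}^{33} k² = 12529 - 30 = 12499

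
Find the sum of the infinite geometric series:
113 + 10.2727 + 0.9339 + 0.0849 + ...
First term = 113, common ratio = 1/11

For |r| < 1, S = a / (1 - r)
S = 113 / (1 - (1/11))
S = 113 / (10/11)
S = 1243/10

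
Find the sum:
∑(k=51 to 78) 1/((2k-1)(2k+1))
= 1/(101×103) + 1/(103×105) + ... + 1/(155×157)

Partial fractions: 1/((2k-1)(2k+1)) = (1/2)[1/(2k-1) - 1/(2k+1)]
The series telescopes:
= (1/2)[1/101 - 1/157]
= 28/15857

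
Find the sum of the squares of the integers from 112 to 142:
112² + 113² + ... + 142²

Use ∑_{k=1}^{n} k² = n(n+1)(2n+1)/6, then subtract the first 111 terms.
∑_{k=1}^{142} k² = 142×143×285/6 = 964535
∑_{k=1}^{111} k² = 111×112×223/6 = 462056
∑_{k=112}^{142} k² = 964535 - 462056 = 502479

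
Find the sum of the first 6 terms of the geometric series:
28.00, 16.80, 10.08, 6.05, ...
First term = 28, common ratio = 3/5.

Sₙ = a(1 - rⁿ) / (1 - r)
S_6 = 28(1 - (3/5)^6) / (1 - (3/5))
S_6 = 28(1 - (729/15625)) / (2/5)
S_6 = 208544/3125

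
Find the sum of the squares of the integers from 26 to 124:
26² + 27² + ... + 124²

Use ∑_{k=1}^{n} k² = n(n+1)(2n+1)/6, then subtract the first 25 terms.
∑_{k=1}^{124} k² = 124×125×249/6 = 643250
∑_{k=1}^{25} k² = 25×26×51/6 = 5525
∑_{k=26}^{124} k² = 643250 - 5525 = 637725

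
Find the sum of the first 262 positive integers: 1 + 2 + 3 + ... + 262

Formula: ∑k = n(n+1)/2
= 262×263/2
= 68906/2
= 34453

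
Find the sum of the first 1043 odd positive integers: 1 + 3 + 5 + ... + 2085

Sum of first n odd numbers = n²
= 1043²
= 1087849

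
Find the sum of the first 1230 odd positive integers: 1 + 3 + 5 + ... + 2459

Sum of first n odd numbers = n²
= 1230²
= 1512900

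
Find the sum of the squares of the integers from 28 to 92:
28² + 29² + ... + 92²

Use ∑_{k=1}^{n} k² = n(n+1)(2n+1)/6, then subtract the first 27 terms.
∑_{k=1}^{92} k² = 92×93×185/6 = 263810
∑_{k=1}^{27} k² = 27×28×55/6 = 6930
∑_{k=28}^{92} k² = 263810 - 6930 = 256880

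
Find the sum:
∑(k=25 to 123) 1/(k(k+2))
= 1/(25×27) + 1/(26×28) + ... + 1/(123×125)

Partial fractions: 1/(k(k+2)) = (1/2)[1/k - 1/(k+2)]
Telescoping leaves the first two and last two terms:
= (1/2)[1/25 + 1/26 - 1/124 - 1/125]
= 12573/403000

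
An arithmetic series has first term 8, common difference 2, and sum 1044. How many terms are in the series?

Using S = n/2 × [2a + (n-1)d]
1044 = n/2 × [2(8) + (n-1)(2)]
1044 = n/2 × [16 + 2n - 2]
2088 = n × [14 + 2n]
2n² + (14)n - 2088 = 0
Discriminant: Δ = (14)² - 4(2)(-2088) = 196 + 16704 = 16900
√Δ = 130
n = [-(14) + √Δ] / (2·2) = (-14 + 130) / 4 = 116 / 4 = 29
(The negative root is discarded since n must be a positive integer.)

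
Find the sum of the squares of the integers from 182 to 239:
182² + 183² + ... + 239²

Use ∑_{k=1}^{n} k² = n(n+1)(2n+1)/6, then subtract the first 181 terms.
∑_{k=1}^{239} k² = 239×240×479/6 = 4579240
∑_{k=1}^{181} k² = 181×182×363/6 = 1992991
∑_{k=182}^{239} k² = 4579240 - 1992991 = 2586249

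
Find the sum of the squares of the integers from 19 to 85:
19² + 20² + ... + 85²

Use ∑_{k=1}^{n} k² = n(n+1)(2n+1)/6, then subtract the first 18 terms.
∑_{k=1}^{85} k² = 85×86×171/6 = 208335
∑_{k=1}^{18} k² = 18×19×37/6 = 2109
∑_{k=19}^{85} k² = 208335 - 2109 = 206226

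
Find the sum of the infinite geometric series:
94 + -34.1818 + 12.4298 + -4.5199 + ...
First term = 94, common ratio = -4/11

For |r| < 1, S = a / (1 - r)
S = 94 / (1 - (-4/11))
S = 94 / (15/11)
S = 1034/15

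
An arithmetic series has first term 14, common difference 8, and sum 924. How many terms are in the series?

Using S = n/2 × [2a + (n-1)d]
924 = n/2 × [2(14) + (n-1)(8)]
924 = n/2 × [28 + 8n - 8]
1848 = n × [20 + 8n]
8n² + (20)n - 1848 = 0
Discriminant: Δ = (20)² - 4(8)(-1848) = 400 + 59136 = 59536
√Δ = 244
n = [-(20) + √Δ] / (2·8) = (-20 + 244) / 16 = 224 / 16 = 14
(The negative root is discarded since n must be a positive integer.)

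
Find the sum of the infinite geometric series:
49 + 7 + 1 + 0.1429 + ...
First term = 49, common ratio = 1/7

For |r| < 1, S = a / (1 - r)
S = 49 / (1 - (1/7))
S = 49 / (6/7)
S = 343/6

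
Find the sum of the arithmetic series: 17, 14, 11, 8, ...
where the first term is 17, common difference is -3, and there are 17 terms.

Sₙ = n/2 × (first + last)
Last term = a + (n-1)d = 17 + (17-1)×(-3) = -31
S_17 = 17/2 × (17 + (-31))
S_17 = 17/2 × (-14) = -119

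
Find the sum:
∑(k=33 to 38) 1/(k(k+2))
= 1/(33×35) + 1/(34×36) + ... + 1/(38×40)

Partial fractions: 1/(k(k+2)) = (1/2)[1/k - 1/(k+2)]
Telescoping leaves the first two and last two terms:
= (1/2)[1/33 + 1/34 - 1/39 - 1/40]
= 2647/583440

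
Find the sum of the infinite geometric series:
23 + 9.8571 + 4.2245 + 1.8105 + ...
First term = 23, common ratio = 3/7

For |r| < 1, S = a / (1 - r)
S = 23 / (1 - (3/7))
S = 23 / (4/7)
S = 161/4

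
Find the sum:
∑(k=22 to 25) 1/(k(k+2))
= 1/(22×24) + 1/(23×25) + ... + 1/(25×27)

Partial fractions: 1/(k(k+2)) = (1/2)[1/k - 1/(k+2)]
Telescoping leaves the first two and last two terms:
= (1/2)[1/22 + 1/23 - 1/26 - 1/27]
= 1193/177606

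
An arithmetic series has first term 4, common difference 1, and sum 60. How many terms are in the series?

Using S = n/2 × [2a + (n-1)d]
60 = n/2 × [2(4) + (n-1)(1)]
60 = n/2 × [8 + 1n - 1]
120 = n × [7 + 1n]
1n² + (7)n - 120 = 0
Discriminant: Δ = (7)² - 4(1)(-120) = 49 + 480 = 529
√Δ = 23
n = [-(7) + √Δ] / (2·1) = (-7 + 23) / 2 = 16 / 2 = 8
(The negative root is discarded since n must be a positive integer.)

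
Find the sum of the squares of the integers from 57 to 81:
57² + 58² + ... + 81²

Use ∑_{k=1}^{n} k² = n(n+1)(2n+1)/6, then subtract the first 56 terms.
∑_{k=1}^{81} k² = 81×82×163/6 = 180441
∑_{k=1}^{56} k² = 56×57×113/6 = 60116
∑_{k=57}^{81} k² = 180441 - 60116 = 120325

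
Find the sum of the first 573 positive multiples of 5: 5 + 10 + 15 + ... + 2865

Factor out 5: = 5(1 + 2 + ... + 573) = 5 × n(n+1)/2
= 5 × 573×574/2
= 5 × 164451
= 822255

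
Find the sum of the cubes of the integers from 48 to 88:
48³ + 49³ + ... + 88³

Use ∑_{k=1}^{n} k³ = [n(n+1)/2]², then subtract the first 47 terms.
∑_{k=1}^{88} k³ = [88×89/2]² = 3916² = 15335056
∑_{k=1}^{47} k³ = [47×48/2]² = 1128² = 1272384
∑_{k=48}^{88} k³ = 15335056 - 1272384 = 14062672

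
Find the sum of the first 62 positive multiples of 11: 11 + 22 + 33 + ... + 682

Factor out 11: = 11(1 + 2 + ... + 62) = 11 × n(n+1)/2
= 11 × 62×63/2
= 11 × 1953
= 21483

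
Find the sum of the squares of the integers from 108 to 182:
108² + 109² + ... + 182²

Use ∑_{k=1}^{n} k² = n(n+1)(2n+1)/6, then subtract the first 107 terms.
∑_{k=1}^{182} k² = 182×183×365/6 = 2026115
∑_{k=1}^{107} k² = 107×108×215/6 = 414090
∑_{k=108}^{182} k² = 2026115 - 414090 = 1612025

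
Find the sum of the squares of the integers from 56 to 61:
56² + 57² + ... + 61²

Use ∑_{k=1}^{n} k² = n(n+1)(2n+1)/6, then subtract the first 55 terms.
∑_{k=1}^{61} k² = 61×62×123/6 = 77531
∑_{k=1}^{55} k² = 55×56×111/6 = 56980
∑_{k=56}^{61} k² = 77531 - 56980 = 20551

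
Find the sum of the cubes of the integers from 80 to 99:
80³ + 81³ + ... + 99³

Use ∑_{k=1}^{n} k³ = [n(n+1)/2]², then subtract the first 79 terms.
∑_{k=1}^{99} k³ = [99×100/2]² = 4950² = 24502500
∑_{k=1}^{79} k³ = [79×80/2]² = 3160² = 9985600
∑_{k=80}^{99} k³ = 24502500 - 9985600 = 14516900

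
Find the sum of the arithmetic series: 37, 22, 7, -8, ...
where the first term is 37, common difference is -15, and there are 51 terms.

Sₙ = n/2 × (first + last)
Last term = a + (n-1)d = 37 + (51-1)×(-15) = -713
S_51 = 51/2 × (37 + (-713))
S_51 = 51/2 × (-676) = -17238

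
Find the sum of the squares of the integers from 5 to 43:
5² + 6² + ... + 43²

Use ∑_{k=1}^{n} k² = n(n+1)(2n+1)/6, then subtract the first 4 terms.
∑_{k=1}^{43} k² = 43×44×87/6 = 27434
∑_{k=1}^{4} k² = 4×5×9/6 = 30
∑_{k=5}^{43} k² = 27434 - 30 = 27404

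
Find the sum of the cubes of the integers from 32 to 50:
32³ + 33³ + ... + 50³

Use ∑_{k=1}^{n} k³ = [n(n+1)/2]², then subtract the first 31 terms.
∑_{k=1}^{50} k³ = [50×51/2]² = 1275² = 1625625
∑_{k=1}^{31} k³ = [31×32/2]² = 496² = 246016
∑_{k=32}^{50} k³ = 1625625 - 246016 = 1379609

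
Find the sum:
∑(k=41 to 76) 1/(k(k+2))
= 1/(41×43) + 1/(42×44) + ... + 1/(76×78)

Partial fractions: 1/(k(k+2)) = (1/2)[1/k - 1/(k+2)]
Telescoping leaves the first two and last two terms:
= (1/2)[1/41 + 1/42 - 1/77 - 1/78]
= 919/82082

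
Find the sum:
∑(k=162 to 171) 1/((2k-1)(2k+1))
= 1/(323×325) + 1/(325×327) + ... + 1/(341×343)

Partial fractions: 1/((2k-1)(2k+1)) = (1/2)[1/(2k-1) - 1/(2k+1)]
The series telescopes:
= (1/2)[1/323 - 1/343]
= 10/110789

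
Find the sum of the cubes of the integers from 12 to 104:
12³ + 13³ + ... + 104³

Use ∑_{k=1}^{n} k³ = [n(n+1)/2]², then subtract the first 11 terms.
∑_{k=1}^{104} k³ = [104×105/2]² = 5460² = 29811600
∑_{k=1}^{11} k³ = [11×12/2]² = 66² = 4356
∑_{k=12}^{104} k³ = 29811600 - 4356 = 29807244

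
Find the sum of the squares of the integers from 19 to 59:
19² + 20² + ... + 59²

Use ∑_{k=1}^{n} k² = n(n+1)(2n+1)/6, then subtract the first 18 terms.
∑_{k=1}^{59} k² = 59×60×119/6 = 70210
∑_{k=1}^{18} k² = 18×19×37/6 = 2109
∑_{k=19}^{59} k² = 70210 - 2109 = 68101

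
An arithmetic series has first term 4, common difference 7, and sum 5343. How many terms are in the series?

Using S = n/2 × [2a + (n-1)d]
5343 = n/2 × [2(4) + (n-1)(7)]
5343 = n/2 × [8 + 7n - 7]
10686 = n × [1 + 7n]
7n² + (1)n - 10686 = 0
Discriminant: Δ = (1)² - 4(7)(-10686) = 1 + 299208 = 299209
√Δ = 547
n = [-(1) + √Δ] / (2·7) = (-1 + 547) / 14 = 546 / 14 = 39
(The negative root is discarded since n must be a positive integer.)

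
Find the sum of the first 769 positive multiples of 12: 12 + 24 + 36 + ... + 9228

Factor out 12: = 12(1 + 2 + ... + 769) = 12 × n(n+1)/2
= 12 × 769×770/2
= 12 × 296065
= 3552780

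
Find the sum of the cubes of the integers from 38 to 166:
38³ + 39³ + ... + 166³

Use ∑_{k=1}^{n} k³ = [n(n+1)/2]², then subtract the first 37 terms.
∑_{k=1}^{166} k³ = [166×167/2]² = 13861² = 192127321
∑_{k=1}^{37} k³ = [37×38/2]² = 703² = 494209
∑_{k=38}^{166} k³ = 192127321 - 494209 = 191633112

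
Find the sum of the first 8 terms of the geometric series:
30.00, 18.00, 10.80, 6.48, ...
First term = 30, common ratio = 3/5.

Sₙ = a(1 - rⁿ) / (1 - r)
S_8 = 30(1 - (3/5)^8) / (1 - (3/5))
S_8 = 30(1 - (6561/390625)) / (2/5)
S_8 = 1152192/15625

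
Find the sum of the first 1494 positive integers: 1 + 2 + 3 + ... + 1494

Formula: ∑k = n(n+1)/2
= 1494×1495/2
= 2233530/2
= 1116765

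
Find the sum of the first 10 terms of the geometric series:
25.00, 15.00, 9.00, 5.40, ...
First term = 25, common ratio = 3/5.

Sₙ = a(1 - rⁿ) / (1 - r)
S_10 = 25(1 - (3/5)^10) / (1 - (3/5))
S_10 = 25(1 - (59049/9765625)) / (2/5)
S_10 = 4853288/78125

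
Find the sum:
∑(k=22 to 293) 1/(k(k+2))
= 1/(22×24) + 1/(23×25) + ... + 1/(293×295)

Partial fractions: 1/(k(k+2)) = (1/2)[1/k - 1/(k+2)]
Telescoping leaves the first two and last two terms:
= (1/2)[1/22 + 1/23 - 1/294 - 1/295]
= 450602/10971345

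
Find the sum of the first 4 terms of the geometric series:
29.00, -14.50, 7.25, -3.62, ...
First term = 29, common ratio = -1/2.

Sₙ = a(1 - rⁿ) / (1 - r)
S_4 = 29(1 - (-1/2)^4) / (1 - (-1/2))
S_4 = 29(1 - (1/16)) / (3/2)
S_4 = 145/8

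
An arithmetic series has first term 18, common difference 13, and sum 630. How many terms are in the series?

Using S = n/2 × [2a + (n-1)d]
630 = n/2 × [2(18) + (n-1)(13)]
630 = n/2 × [36 + 13n - 13]
1260 = n × [23 + 13n]
13n² + (23)n - 1260 = 0
Discriminant: Δ = (23)² - 4(13)(-1260) = 529 + 65520 = 66049
√Δ = 257
n = [-(23) + √Δ] / (2·13) = (-23 + 257) / 26 = 234 / 26 = 9
(The negative root is discarded since n must be a positive integer.)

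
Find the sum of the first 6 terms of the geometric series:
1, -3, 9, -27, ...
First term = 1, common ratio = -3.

Sₙ = a(1 - rⁿ) / (1 - r)
S_6 = 1(1 - (-3)^6) / (1 - (-3))
S_6 = 1(1 - 729) / (4)
S_6 = -182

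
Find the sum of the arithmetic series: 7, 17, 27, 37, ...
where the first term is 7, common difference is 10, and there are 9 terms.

Sₙ = n/2 × (first + last)
Last term = a + (n-1)d = 7 + (9-1)×10 = 87
S_9 = 9/2 × (7 + 87)
S_9 = 9/2 × 94 = 423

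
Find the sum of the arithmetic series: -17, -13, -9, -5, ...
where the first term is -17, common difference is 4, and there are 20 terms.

Sₙ = n/2 × (first + last)
Last term = a + (n-1)d = -17 + (20-1)×4 = 59
S_20 = 20/2 × (-17 + 59)
S_20 = 20/2 × 42 = 420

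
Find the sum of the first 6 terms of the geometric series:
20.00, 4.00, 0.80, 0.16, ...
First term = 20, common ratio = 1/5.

Sₙ = a(1 - rⁿ) / (1 - r)
S_6 = 20(1 - (1/5)^6) / (1 - (1/5))
S_6 = 20(1 - (1/15625)) / (4/5)
S_6 = 15624/625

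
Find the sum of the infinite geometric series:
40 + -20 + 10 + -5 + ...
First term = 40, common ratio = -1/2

For |r| < 1, S = a / (1 - r)
S = 40 / (1 - (-1/2))
S = 40 / (3/2)
S = 80/3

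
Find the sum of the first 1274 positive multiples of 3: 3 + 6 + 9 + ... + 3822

Factor out 3: = 3(1 + 2 + ... + 1274) = 3 × n(n+1)/2
= 3 × 1274×1275/2
= 3 × 812175
= 2436525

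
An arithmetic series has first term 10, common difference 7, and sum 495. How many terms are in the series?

Using S = n/2 × [2a + (n-1)d]
495 = n/2 × [2(10) + (n-1)(7)]
495 = n/2 × [20 + 7n - 7]
990 = n × [13 + 7n]
7n² + (13)n - 990 = 0
Discriminant: Δ = (13)² - 4(7)(-990) = 169 + 27720 = 27889
√Δ = 167
n = [-(13) + √Δ] / (2·7) = (-13 + 167) / 14 = 154 / 14 = 11
(The negative root is discarded since n must be a positive integer.)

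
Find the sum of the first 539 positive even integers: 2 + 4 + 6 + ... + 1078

Sum of first n even numbers = n(n+1)
= 539×540
= 291060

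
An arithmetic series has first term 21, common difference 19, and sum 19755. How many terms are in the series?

Using S = n/2 × [2a + (n-1)d]
19755 = n/2 × [2(21) + (n-1)(19)]
19755 = n/2 × [42 + 19n - 19]
39510 = n × [23 + 19n]
19n² + (23)n - 39510 = 0
Discriminant: Δ = (23)² - 4(19)(-39510) = 529 + 3002760 = 3003289
√Δ = 1733
n = [-(23) + √Δ] / (2·19) = (-23 + 1733) / 38 = 1710 / 38 = 45
(The negative root is discarded since n must be a positive integer.)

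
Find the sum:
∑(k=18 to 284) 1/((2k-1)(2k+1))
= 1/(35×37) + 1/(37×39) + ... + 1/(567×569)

Partial fractions: 1/((2k-1)(2k+1)) = (1/2)[1/(2k-1) - 1/(2k+1)]
The series telescopes:
= (1/2)[1/35 - 1/569]
= 267/19915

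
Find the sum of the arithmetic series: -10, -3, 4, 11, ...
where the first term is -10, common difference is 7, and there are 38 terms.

Sₙ = n/2 × (first + last)
Last term = a + (n-1)d = -10 + (38-1)×7 = 249
S_38 = 38/2 × (-10 + 249)
S_38 = 38/2 × 239 = 4541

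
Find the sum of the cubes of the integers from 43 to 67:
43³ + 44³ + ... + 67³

Use ∑_{k=1}^{n} k³ = [n(n+1)/2]², then subtract the first 42 terms.
∑_{k=1}^{67} k³ = [67×68/2]² = 2278² = 5189284
∑_{k=1}^{42} k³ = [42×43/2]² = 903² = 815409
∑_{k=43}^{67} k³ = 5189284 - 815409 = 4373875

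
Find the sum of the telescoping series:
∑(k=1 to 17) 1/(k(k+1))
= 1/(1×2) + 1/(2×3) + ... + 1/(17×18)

Partial fractions: 1/(k(k+1)) = 1/k - 1/(k+1)
The series telescopes:
= (1/1 - 1/2) + (1/2 - 1/3) + ... + (1/17 - 1/18)
= 1/1 - 1/18
= 17/18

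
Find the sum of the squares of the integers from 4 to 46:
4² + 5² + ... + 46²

Use ∑_{k=1}^{n} k² = n(n+1)(2n+1)/6, then subtract the first 3 terms.
∑_{k=1}^{46} k² = 46×47×93/6 = 33511
∑_{k=1}^{3} k² = 3×4×7/6 = 14
∑_{k=4}^{46} k² = 33511 - 14 = 33497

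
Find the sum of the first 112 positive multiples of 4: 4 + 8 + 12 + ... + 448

Factor out 4: = 4(1 + 2 + ... + 112) = 4 × n(n+1)/2
= 4 × 112×113/2
= 4 × 6328
= 25312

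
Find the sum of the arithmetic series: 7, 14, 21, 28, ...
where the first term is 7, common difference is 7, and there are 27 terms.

Sₙ = n/2 × (first + last)
Last term = a + (n-1)d = 7 + (27-1)×7 = 189
S_27 = 27/2 × (7 + 189)
S_27 = 27/2 × 196 = 2646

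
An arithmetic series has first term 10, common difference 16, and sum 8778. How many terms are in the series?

Using S = n/2 × [2a + (n-1)d]
8778 = n/2 × [2(10) + (n-1)(16)]
8778 = n/2 × [20 + 16n - 16]
17556 = n × [4 + 16n]
16n² + (4)n - 17556 = 0
Discriminant: Δ = (4)² - 4(16)(-17556) = 16 + 1123584 = 1123600
√Δ = 1060
n = [-(4) + √Δ] / (2·16) = (-4 + 1060) / 32 = 1056 / 32 = 33
(The negative root is discarded since n must be a positive integer.)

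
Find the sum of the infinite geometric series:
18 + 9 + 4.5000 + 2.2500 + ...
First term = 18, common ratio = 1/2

For |r| < 1, S = a / (1 - r)
S = 18 / (1 - (1/2))
S = 18 / (1/2)
S = 36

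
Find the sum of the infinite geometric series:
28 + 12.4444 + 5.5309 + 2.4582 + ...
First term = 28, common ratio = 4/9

For |r| < 1, S = a / (1 - r)
S = 28 / (1 - (4/9))
S = 28 / (5/9)
S = 252/5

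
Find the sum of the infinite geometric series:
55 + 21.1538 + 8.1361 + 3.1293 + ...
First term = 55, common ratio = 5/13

For |r| < 1, S = a / (1 - r)
S = 55 / (1 - (5/13))
S = 55 / (8/13)
S = 715/8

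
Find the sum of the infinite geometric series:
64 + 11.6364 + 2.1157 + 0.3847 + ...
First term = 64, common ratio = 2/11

For |r| < 1, S = a / (1 - r)
S = 64 / (1 - (2/11))
S = 64 / (9/11)
S = 704/9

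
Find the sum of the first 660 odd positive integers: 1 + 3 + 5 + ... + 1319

Sum of first n odd numbers = n²
= 660²
= 435600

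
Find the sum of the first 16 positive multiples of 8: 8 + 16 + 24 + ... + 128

Factor out 8: = 8(1 + 2 + ... + 16) = 8 × n(n+1)/2
= 8 × 16×17/2
= 8 × 136
= 1088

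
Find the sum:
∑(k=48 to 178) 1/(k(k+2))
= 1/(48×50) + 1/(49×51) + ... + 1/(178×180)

Partial fractions: 1/(k(k+2)) = (1/2)[1/k - 1/(k+2)]
Telescoping leaves the first two and last two terms:
= (1/2)[1/48 + 1/49 - 1/179 - 1/180]
= 190081/12630240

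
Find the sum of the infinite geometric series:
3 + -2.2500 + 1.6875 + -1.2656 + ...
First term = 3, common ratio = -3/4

For |r| < 1, S = a / (1 - r)
S = 3 / (1 - (-3/4))
S = 3 / (7/4)
S = 12/7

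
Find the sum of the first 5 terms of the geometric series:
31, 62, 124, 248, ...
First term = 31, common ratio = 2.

Sₙ = a(1 - rⁿ) / (1 - r)
S_5 = 31(1 - 2^5) / (1 - 2)
S_5 = 31(1 - 32) / (-1)
S_5 = 961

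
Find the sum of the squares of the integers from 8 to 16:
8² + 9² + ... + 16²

Use ∑_{k=1}^{n} k² = n(n+1)(2n+1)/6, then subtract the first 7 terms.
∑_{k=1}^{16} k² = 16×17×33/6 = 1496
∑_{k=1}^{7} k² = 7×8×15/6 = 140
∑_{k=8}^{16} k² = 1496 - 140 = 1356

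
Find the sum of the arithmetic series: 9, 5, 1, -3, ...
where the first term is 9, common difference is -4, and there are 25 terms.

Sₙ = n/2 × (first + last)
Last term = a + (n-1)d = 9 + (25-1)×(-4) = -87
S_25 = 25/2 × (9 + (-87))
S_25 = 25/2 × (-78) = -975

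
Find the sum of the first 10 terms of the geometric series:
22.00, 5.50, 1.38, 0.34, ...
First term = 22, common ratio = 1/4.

Sₙ = a(1 - rⁿ) / (1 - r)
S_10 = 22(1 - (1/4)^10) / (1 - (1/4))
S_10 = 22(1 - (1/1048576)) / (3/4)
S_10 = 3844775/131072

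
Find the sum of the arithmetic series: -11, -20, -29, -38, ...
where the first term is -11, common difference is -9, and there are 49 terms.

Sₙ = n/2 × (first + last)
Last term = a + (n-1)d = -11 + (49-1)×(-9) = -443
S_49 = 49/2 × (-11 + (-443))
S_49 = 49/2 × (-454) = -11123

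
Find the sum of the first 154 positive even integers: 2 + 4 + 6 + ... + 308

Sum of first n even numbers = n(n+1)
= 154×155
= 23870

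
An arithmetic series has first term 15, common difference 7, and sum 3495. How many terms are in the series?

Using S = n/2 × [2a + (n-1)d]
3495 = n/2 × [2(15) + (n-1)(7)]
3495 = n/2 × [30 + 7n - 7]
6990 = n × [23 + 7n]
7n² + (23)n - 6990 = 0
Discriminant: Δ = (23)² - 4(7)(-6990) = 529 + 195720 = 196249
√Δ = 443
n = [-(23) + √Δ] / (2·7) = (-23 + 443) / 14 = 420 / 14 = 30
(The negative root is discarded since n must be a positive integer.)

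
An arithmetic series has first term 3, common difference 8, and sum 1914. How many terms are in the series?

Using S = n/2 × [2a + (n-1)d]
1914 = n/2 × [2(3) + (n-1)(8)]
1914 = n/2 × [6 + 8n - 8]
3828 = n × [-2 + 8n]
8n² + (-2)n - 3828 = 0
Discriminant: Δ = (-2)² - 4(8)(-3828) = 4 + 122496 = 122500
√Δ = 350
n = [-(-2) + √Δ] / (2·8) = (2 + 350) / 16 = 352 / 16 = 22
(The negative root is discarded since n must be a positive integer.)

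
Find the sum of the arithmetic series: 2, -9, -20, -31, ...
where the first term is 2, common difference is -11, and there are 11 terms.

Sₙ = n/2 × (first + last)
Last term = a + (n-1)d = 2 + (11-1)×(-11) = -108
S_11 = 11/2 × (2 + (-108))
S_11 = 11/2 × (-106) = -583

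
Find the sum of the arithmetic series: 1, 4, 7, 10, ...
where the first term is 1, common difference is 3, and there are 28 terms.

Sₙ = n/2 × (first + last)
Last term = a + (n-1)d = 1 + (28-1)×3 = 82
S_28 = 28/2 × (1 + 82)
S_28 = 28/2 × 83 = 1162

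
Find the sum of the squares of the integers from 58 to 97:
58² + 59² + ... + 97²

Use ∑_{k=1}^{n} k² = n(n+1)(2n+1)/6, then subtract the first 57 terms.
∑_{k=1}^{97} k² = 97×98×195/6 = 308945
∑_{k=1}^{57} k² = 57×58×115/6 = 63365
∑_{k=58}^{97} k² = 308945 - 63365 = 245580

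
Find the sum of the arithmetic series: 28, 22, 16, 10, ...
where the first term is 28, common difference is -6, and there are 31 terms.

Sₙ = n/2 × (first + last)
Last term = a + (n-1)d = 28 + (31-1)×(-6) = -152
S_31 = 31/2 × (28 + (-152))
S_31 = 31/2 × (-124) = -1922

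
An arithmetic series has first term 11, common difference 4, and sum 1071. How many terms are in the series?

Using S = n/2 × [2a + (n-1)d]
1071 = n/2 × [2(11) + (n-1)(4)]
1071 = n/2 × [22 + 4n - 4]
2142 = n × [18 + 4n]
4n² + (18)n - 2142 = 0
Discriminant: Δ = (18)² - 4(4)(-2142) = 324 + 34272 = 34596
√Δ = 186
n = [-(18) + √Δ] / (2·4) = (-18 + 186) / 8 = 168 / 8 = 21
(The negative root is discarded since n must be a positive integer.)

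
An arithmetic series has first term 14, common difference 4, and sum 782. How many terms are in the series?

Using S = n/2 × [2a + (n-1)d]
782 = n/2 × [2(14) + (n-1)(4)]
782 = n/2 × [28 + 4n - 4]
1564 = n × [24 + 4n]
4n² + (24)n - 1564 = 0
Discriminant: Δ = (24)² - 4(4)(-1564) = 576 + 25024 = 25600
√Δ = 160
n = [-(24) + √Δ] / (2·4) = (-24 + 160) / 8 = 136 / 8 = 17
(The negative root is discarded since n must be a positive integer.)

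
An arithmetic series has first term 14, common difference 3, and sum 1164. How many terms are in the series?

Using S = n/2 × [2a + (n-1)d]
1164 = n/2 × [2(14) + (n-1)(3)]
1164 = n/2 × [28 + 3n - 3]
2328 = n × [25 + 3n]
3n² + (25)n - 2328 = 0
Discriminant: Δ = (25)² - 4(3)(-2328) = 625 + 27936 = 28561
√Δ = 169
n = [-(25) + √Δ] / (2·3) = (-25 + 169) / 6 = 144 / 6 = 24
(The negative root is discarded since n must be a positive integer.)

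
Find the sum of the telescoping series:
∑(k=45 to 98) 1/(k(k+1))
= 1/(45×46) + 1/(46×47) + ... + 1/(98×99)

Partial fractions: 1/(k(k+1)) = 1/k - 1/(k+1)
The series telescopes:
= (1/45 - 1/46) + (1/46 - 1/47) + ... + (1/98 - 1/99)
= 1/45 - 1/99
= 2/165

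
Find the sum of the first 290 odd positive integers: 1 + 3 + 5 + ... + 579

Sum of first n odd numbers = n²
= 290²
= 84100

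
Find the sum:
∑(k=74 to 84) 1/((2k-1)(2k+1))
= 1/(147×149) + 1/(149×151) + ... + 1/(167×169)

Partial fractions: 1/((2k-1)(2k+1)) = (1/2)[1/(2k-1) - 1/(2k+1)]
The series telescopes:
= (1/2)[1/147 - 1/169]
= 11/24843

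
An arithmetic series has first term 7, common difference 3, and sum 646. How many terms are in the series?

Using S = n/2 × [2a + (n-1)d]
646 = n/2 × [2(7) + (n-1)(3)]
646 = n/2 × [14 + 3n - 3]
1292 = n × [11 + 3n]
3n² + (11)n - 1292 = 0
Discriminant: Δ = (11)² - 4(3)(-1292) = 121 + 15504 = 15625
√Δ = 125
n = [-(11) + √Δ] / (2·3) = (-11 + 125) / 6 = 114 / 6 = 19
(The negative root is discarded since n must be a positive integer.)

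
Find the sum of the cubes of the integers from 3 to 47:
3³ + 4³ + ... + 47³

Use ∑_{k=1}^{n} k³ = [n(n+1)/2]², then subtract the first 2 terms.
∑_{k=1}^{47} k³ = [47×48/2]² = 1128² = 1272384
∑_{k=1}^{2} k³ = [2×3/2]² = 3² = 9
∑_{k=3}^{47} k³ = 1272384 - 9 = 1272375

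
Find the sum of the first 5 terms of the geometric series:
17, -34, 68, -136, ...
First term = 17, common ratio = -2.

Sₙ = a(1 - rⁿ) / (1 - r)
S_5 = 17(1 - (-2)^5) / (1 - (-2))
S_5 = 17(1 - (-32)) / (3)
S_5 = 187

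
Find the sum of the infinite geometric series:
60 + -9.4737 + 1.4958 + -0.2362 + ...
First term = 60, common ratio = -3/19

For |r| < 1, S = a / (1 - r)
S = 60 / (1 - (-3/19))
S = 60 / (22/19)
S = 570/11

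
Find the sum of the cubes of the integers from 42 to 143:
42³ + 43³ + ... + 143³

Use ∑_{k=1}^{n} k³ = [n(n+1)/2]², then subtract the first 41 terms.
∑_{k=1}^{143} k³ = [143×144/2]² = 10296² = 106007616
∑_{k=1}^{41} k³ = [41×42/2]² = 861² = 741321
∑_{k=42}^{143} k³ = 106007616 - 741321 = 105266295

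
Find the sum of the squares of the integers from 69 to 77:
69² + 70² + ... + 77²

Use ∑_{k=1}^{n} k² = n(n+1)(2n+1)/6, then subtract the first 68 terms.
∑_{k=1}^{77} k² = 77×78×155/6 = 155155
∑_{k=1}^{68} k² = 68×69×137/6 = 107134
∑_{k=69}^{77} k² = 155155 - 107134 = 48021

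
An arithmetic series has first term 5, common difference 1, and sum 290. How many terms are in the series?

Using S = n/2 × [2a + (n-1)d]
290 = n/2 × [2(5) + (n-1)(1)]
290 = n/2 × [10 + 1n - 1]
580 = n × [9 + 1n]
1n² + (9)n - 580 = 0
Discriminant: Δ = (9)² - 4(1)(-580) = 81 + 2320 = 2401
√Δ = 49
n = [-(9) + √Δ] / (2·1) = (-9 + 49) / 2 = 40 / 2 = 20
(The negative root is discarded since n must be a positive integer.)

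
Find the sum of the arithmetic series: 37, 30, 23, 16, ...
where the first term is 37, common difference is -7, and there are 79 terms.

Sₙ = n/2 × (first + last)
Last term = a + (n-1)d = 37 + (79-1)×(-7) = -509
S_79 = 79/2 × (37 + (-509))
S_79 = 79/2 × (-472) = -18644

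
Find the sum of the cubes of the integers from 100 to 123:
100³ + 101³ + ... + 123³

Use ∑_{k=1}^{n} k³ = [n(n+1)/2]², then subtract the first 99 terms.
∑_{k=1}^{123} k³ = [123×124/2]² = 7626² = 58155876
∑_{k=1}^{99} k³ = [99×100/2]² = 4950² = 24502500
∑_{k=100}^{123} k³ = 58155876 - 24502500 = 33653376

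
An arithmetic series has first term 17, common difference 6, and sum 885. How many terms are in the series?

Using S = n/2 × [2a + (n-1)d]
885 = n/2 × [2(17) + (n-1)(6)]
885 = n/2 × [34 + 6n - 6]
1770 = n × [28 + 6n]
6n² + (28)n - 1770 = 0
Discriminant: Δ = (28)² - 4(6)(-1770) = 784 + 42480 = 43264
√Δ = 208
n = [-(28) + √Δ] / (2·6) = (-28 + 208) / 12 = 180 / 12 = 15
(The negative root is discarded since n must be a positive integer.)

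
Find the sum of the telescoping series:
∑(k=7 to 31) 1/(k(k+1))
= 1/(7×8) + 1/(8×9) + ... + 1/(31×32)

Partial fractions: 1/(k(k+1)) = 1/k - 1/(k+1)
The series telescopes:
= (1/7 - 1/8) + (1/8 - 1/9) + ... + (1/31 - 1/32)
= 1/7 - 1/32
= 25/224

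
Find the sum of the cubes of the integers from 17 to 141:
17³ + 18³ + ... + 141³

Use ∑_{k=1}^{n} k³ = [n(n+1)/2]², then subtract the first 16 terms.
∑_{k=1}^{141} k³ = [141×142/2]² = 10011² = 100220121
∑_{k=1}^{16} k³ = [16×17/2]² = 136² = 18496
∑_{k=17}^{141} k³ = 100220121 - 18496 = 100201625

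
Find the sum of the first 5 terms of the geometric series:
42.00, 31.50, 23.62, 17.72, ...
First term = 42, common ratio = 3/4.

Sₙ = a(1 - rⁿ) / (1 - r)
S_5 = 42(1 - (3/4)^5) / (1 - (3/4))
S_5 = 42(1 - (243/1024)) / (1/4)
S_5 = 16401/128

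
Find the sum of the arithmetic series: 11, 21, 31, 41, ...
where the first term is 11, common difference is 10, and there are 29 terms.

Sₙ = n/2 × (first + last)
Last term = a + (n-1)d = 11 + (29-1)×10 = 291
S_29 = 29/2 × (11 + 291)
S_29 = 29/2 × 302 = 4379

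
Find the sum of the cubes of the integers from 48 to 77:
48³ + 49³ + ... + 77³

Use ∑_{k=1}^{n} k³ = [n(n+1)/2]², then subtract the first 47 terms.
∑_{k=1}^{77} k³ = [77×78/2]² = 3003² = 9018009
∑_{k=1}^{47} k³ = [47×48/2]² = 1128² = 1272384
∑_{k=48}^{77} k³ = 9018009 - 1272384 = 7745625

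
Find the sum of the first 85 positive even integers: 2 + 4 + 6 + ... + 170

Sum of first n even numbers = n(n+1)
= 85×86
= 7310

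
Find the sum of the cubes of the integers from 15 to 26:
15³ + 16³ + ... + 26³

Use ∑_{k=1}^{n} k³ = [n(n+1)/2]², then subtract the first 14 terms.
∑_{k=1}^{26} k³ = [26×27/2]² = 351² = 123201
∑_{k=1}^{14} k³ = [14×15/2]² = 105² = 11025
∑_{k=15}^{26} k³ = 123201 - 11025 = 112176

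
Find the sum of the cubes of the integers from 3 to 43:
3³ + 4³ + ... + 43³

Use ∑_{k=1}^{n} k³ = [n(n+1)/2]², then subtract the first 2 terms.
∑_{k=1}^{43} k³ = [43×44/2]² = 946² = 894916
∑_{k=1}^{2} k³ = [2×3/2]² = 3² = 9
∑_{k=3}^{43} k³ = 894916 - 9 = 894907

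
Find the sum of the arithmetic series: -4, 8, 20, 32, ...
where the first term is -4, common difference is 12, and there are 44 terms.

Sₙ = n/2 × (first + last)
Last term = a + (n-1)d = -4 + (44-1)×12 = 512
S_44 = 44/2 × (-4 + 512)
S_44 = 44/2 × 508 = 11176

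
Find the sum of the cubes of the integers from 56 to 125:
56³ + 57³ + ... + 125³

Use ∑_{k=1}^{n} k³ = [n(n+1)/2]², then subtract the first 55 terms.
∑_{k=1}^{125} k³ = [125×126/2]² = 7875² = 62015625
∑_{k=1}^{55} k³ = [55×56/2]² = 1540² = 2371600
∑_{k=56}^{125} k³ = 62015625 - 2371600 = 59644025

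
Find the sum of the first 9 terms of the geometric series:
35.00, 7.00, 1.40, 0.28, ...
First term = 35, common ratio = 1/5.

Sₙ = a(1 - rⁿ) / (1 - r)
S_9 = 35(1 - (1/5)^9) / (1 - (1/5))
S_9 = 35(1 - (1/1953125)) / (4/5)
S_9 = 3417967/78125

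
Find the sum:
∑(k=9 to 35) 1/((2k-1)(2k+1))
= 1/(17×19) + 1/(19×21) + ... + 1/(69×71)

Partial fractions: 1/((2k-1)(2k+1)) = (1/2)[1/(2k-1) - 1/(2k+1)]
The series telescopes:
= (1/2)[1/17 - 1/71]
= 27/1207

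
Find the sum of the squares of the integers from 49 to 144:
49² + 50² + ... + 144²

Use ∑_{k=1}^{n} k² = n(n+1)(2n+1)/6, then subtract the first 48 terms.
∑_{k=1}^{144} k² = 144×145×289/6 = 1005720
∑_{k=1}^{48} k² = 48×49×97/6 = 38024
∑_{k=49}^{144} k² = 1005720 - 38024 = 967696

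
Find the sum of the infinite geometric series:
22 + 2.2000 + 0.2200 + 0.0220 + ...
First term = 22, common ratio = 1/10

For |r| < 1, S = a / (1 - r)
S = 22 / (1 - (1/10))
S = 22 / (9/10)
S = 220/9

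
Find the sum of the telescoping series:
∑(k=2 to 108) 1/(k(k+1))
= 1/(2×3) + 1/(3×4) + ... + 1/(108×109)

Partial fractions: 1/(k(k+1)) = 1/k - 1/(k+1)
The series telescopes:
= (1/2 - 1/3) + (1/3 - 1/4) + ... + (1/108 - 1/109)
= 1/2 - 1/109
= 107/218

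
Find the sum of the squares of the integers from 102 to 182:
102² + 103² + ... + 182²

Use ∑_{k=1}^{n} k² = n(n+1)(2n+1)/6, then subtract the first 101 terms.
∑_{k=1}^{182} k² = 182×183×365/6 = 2026115
∑_{k=1}^{101} k² = 101×102×203/6 = 348551
∑_{k=102}^{182} k² = 2026115 - 348551 = 1677564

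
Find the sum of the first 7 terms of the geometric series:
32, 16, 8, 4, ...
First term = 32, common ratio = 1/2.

Sₙ = a(1 - rⁿ) / (1 - r)
S_7 = 32(1 - (1/2)^7) / (1 - (1/2))
S_7 = 32(1 - (1/128)) / (1/2)
S_7 = 127/2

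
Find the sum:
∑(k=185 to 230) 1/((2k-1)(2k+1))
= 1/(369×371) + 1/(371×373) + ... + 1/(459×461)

Partial fractions: 1/((2k-1)(2k+1)) = (1/2)[1/(2k-1) - 1/(2k+1)]
The series telescopes:
= (1/2)[1/369 - 1/461]
= 46/170109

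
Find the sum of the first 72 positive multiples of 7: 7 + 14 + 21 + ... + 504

Factor out 7: = 7(1 + 2 + ... + 72) = 7 × n(n+1)/2
= 7 × 72×73/2
= 7 × 2628
= 18396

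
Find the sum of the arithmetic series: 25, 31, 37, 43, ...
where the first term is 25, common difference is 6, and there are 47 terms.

Sₙ = n/2 × (first + last)
Last term = a + (n-1)d = 25 + (47-1)×6 = 301
S_47 = 47/2 × (25 + 301)
S_47 = 47/2 × 326 = 7661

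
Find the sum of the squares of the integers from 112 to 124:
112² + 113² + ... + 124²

Use ∑_{k=1}^{n} k² = n(n+1)(2n+1)/6, then subtract the first 111 terms.
∑_{k=1}^{124} k² = 124×125×249/6 = 643250
∑_{k=1}^{111} k² = 111×112×223/6 = 462056
∑_{k=112}^{124} k² = 643250 - 462056 = 181194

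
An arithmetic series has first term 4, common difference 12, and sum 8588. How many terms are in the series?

Using S = n/2 × [2a + (n-1)d]
8588 = n/2 × [2(4) + (n-1)(12)]
8588 = n/2 × [8 + 12n - 12]
17176 = n × [-4 + 12n]
12n² + (-4)n - 17176 = 0
Discriminant: Δ = (-4)² - 4(12)(-17176) = 16 + 824448 = 824464
√Δ = 908
n = [-(-4) + √Δ] / (2·12) = (4 + 908) / 24 = 912 / 24 = 38
(The negative root is discarded since n must be a positive integer.)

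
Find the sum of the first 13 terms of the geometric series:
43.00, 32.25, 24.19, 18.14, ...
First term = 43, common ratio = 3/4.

Sₙ = a(1 - rⁿ) / (1 - r)
S_13 = 43(1 - (3/4)^13) / (1 - (3/4))
S_13 = 43(1 - (1594323/67108864)) / (1/4)
S_13 = 2817125263/16777216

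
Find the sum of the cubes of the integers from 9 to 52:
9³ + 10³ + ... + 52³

Use ∑_{k=1}^{n} k³ = [n(n+1)/2]², then subtract the first 8 terms.
∑_{k=1}^{52} k³ = [52×53/2]² = 1378² = 1898884
∑_{k=1}^{8} k³ = [8×9/2]² = 36² = 1296
∑_{k=9}^{52} k³ = 1898884 - 1296 = 1897588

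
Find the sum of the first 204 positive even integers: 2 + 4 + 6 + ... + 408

Sum of first n even numbers = n(n+1)
= 204×205
= 41820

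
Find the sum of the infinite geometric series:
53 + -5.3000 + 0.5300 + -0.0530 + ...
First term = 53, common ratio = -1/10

For |r| < 1, S = a / (1 - r)
S = 53 / (1 - (-1/10))
S = 53 / (11/10)
S = 530/11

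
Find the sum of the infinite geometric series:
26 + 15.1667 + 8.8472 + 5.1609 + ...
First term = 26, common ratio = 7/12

For |r| < 1, S = a / (1 - r)
S = 26 / (1 - (7/12))
S = 26 / (5/12)
S = 312/5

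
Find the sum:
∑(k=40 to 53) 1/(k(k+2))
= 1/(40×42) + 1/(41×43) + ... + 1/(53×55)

Partial fractions: 1/(k(k+2)) = (1/2)[1/k - 1/(k+2)]
Telescoping leaves the first two and last two terms:
= (1/2)[1/40 + 1/41 - 1/54 - 1/55]
= 6181/974160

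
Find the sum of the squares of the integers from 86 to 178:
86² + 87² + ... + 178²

Use ∑_{k=1}^{n} k² = n(n+1)(2n+1)/6, then subtract the first 85 terms.
∑_{k=1}^{178} k² = 178×179×357/6 = 1895789
∑_{k=1}^{85} k² = 85×86×171/6 = 208335
∑_{k=86}^{178} k² = 1895789 - 208335 = 1687454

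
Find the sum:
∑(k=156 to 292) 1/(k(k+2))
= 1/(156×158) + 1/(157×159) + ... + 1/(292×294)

Partial fractions: 1/(k(k+2)) = (1/2)[1/k - 1/(k+2)]
Telescoping leaves the first two and last two terms:
= (1/2)[1/156 + 1/157 - 1/293 - 1/294]
= 2097607/703263288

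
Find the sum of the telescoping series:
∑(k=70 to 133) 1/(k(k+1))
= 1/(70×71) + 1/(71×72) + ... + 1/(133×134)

Partial fractions: 1/(k(k+1)) = 1/k - 1/(k+1)
The series telescopes:
= (1/70 - 1/71) + (1/71 - 1/72) + ... + (1/133 - 1/134)
= 1/70 - 1/134
= 16/2345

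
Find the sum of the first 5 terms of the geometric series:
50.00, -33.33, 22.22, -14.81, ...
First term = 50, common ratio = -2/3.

Sₙ = a(1 - rⁿ) / (1 - r)
S_5 = 50(1 - (-2/3)^5) / (1 - (-2/3))
S_5 = 50(1 - (-32/243)) / (5/3)
S_5 = 2750/81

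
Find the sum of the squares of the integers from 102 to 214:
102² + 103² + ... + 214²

Use ∑_{k=1}^{n} k² = n(n+1)(2n+1)/6, then subtract the first 101 terms.
∑_{k=1}^{214} k² = 214×215×429/6 = 3289715
∑_{k=1}^{101} k² = 101×102×203/6 = 348551
∑_{k=102}^{214} k² = 3289715 - 348551 = 2941164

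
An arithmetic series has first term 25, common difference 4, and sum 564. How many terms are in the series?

Using S = n/2 × [2a + (n-1)d]
564 = n/2 × [2(25) + (n-1)(4)]
564 = n/2 × [50 + 4n - 4]
1128 = n × [46 + 4n]
4n² + (46)n - 1128 = 0
Discriminant: Δ = (46)² - 4(4)(-1128) = 2116 + 18048 = 20164
√Δ = 142
n = [-(46) + √Δ] / (2·4) = (-46 + 142) / 8 = 96 / 8 = 12
(The negative root is discarded since n must be a positive integer.)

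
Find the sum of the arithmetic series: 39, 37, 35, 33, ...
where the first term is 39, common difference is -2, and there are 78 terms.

Sₙ = n/2 × (first + last)
Last term = a + (n-1)d = 39 + (78-1)×(-2) = -115
S_78 = 78/2 × (39 + (-115))
S_78 = 78/2 × (-76) = -2964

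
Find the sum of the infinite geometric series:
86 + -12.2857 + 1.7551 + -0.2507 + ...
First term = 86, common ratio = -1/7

For |r| < 1, S = a / (1 - r)
S = 86 / (1 - (-1/7))
S = 86 / (8/7)
S = 301/4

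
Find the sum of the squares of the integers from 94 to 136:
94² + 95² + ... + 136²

Use ∑_{k=1}^{n} k² = n(n+1)(2n+1)/6, then subtract the first 93 terms.
∑_{k=1}^{136} k² = 136×137×273/6 = 847756
∑_{k=1}^{93} k² = 93×94×187/6 = 272459
∑_{k=94}^{136} k² = 847756 - 272459 = 575297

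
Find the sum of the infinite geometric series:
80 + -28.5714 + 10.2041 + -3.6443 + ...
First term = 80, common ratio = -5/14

For |r| < 1, S = a / (1 - r)
S = 80 / (1 - (-5/14))
S = 80 / (19/14)
S = 1120/19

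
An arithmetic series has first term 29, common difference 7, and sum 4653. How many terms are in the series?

Using S = n/2 × [2a + (n-1)d]
4653 = n/2 × [2(29) + (n-1)(7)]
4653 = n/2 × [58 + 7n - 7]
9306 = n × [51 + 7n]
7n² + (51)n - 9306 = 0
Discriminant: Δ = (51)² - 4(7)(-9306) = 2601 + 260568 = 263169
√Δ = 513
n = [-(51) + √Δ] / (2·7) = (-51 + 513) / 14 = 462 / 14 = 33
(The negative root is discarded since n must be a positive integer.)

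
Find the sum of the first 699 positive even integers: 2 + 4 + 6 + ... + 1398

Sum of first n even numbers = n(n+1)
= 699×700
= 489300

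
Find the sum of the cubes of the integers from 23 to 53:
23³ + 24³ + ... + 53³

Use ∑_{k=1}^{n} k³ = [n(n+1)/2]², then subtract the first 22 terms.
∑_{k=1}^{53} k³ = [53×54/2]² = 1431² = 2047761
∑_{k=1}^{22} k³ = [22×23/2]² = 253² = 64009
∑_{k=23}^{53} k³ = 2047761 - 64009 = 1983752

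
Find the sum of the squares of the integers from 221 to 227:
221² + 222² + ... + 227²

Use ∑_{k=1}^{n} k² = n(n+1)(2n+1)/6, then subtract the first 220 terms.
∑_{k=1}^{227} k² = 227×228×455/6 = 3924830
∑_{k=1}^{220} k² = 220×221×441/6 = 3573570
∑_{k=221}^{227} k² = 3924830 - 3573570 = 351260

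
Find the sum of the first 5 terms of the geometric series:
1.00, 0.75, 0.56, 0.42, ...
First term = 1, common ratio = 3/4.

Sₙ = a(1 - rⁿ) / (1 - r)
S_5 = 1(1 - (3/4)^5) / (1 - (3/4))
S_5 = 1(1 - (243/1024)) / (1/4)
S_5 = 781/256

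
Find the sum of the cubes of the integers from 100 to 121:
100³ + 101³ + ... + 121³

Use ∑_{k=1}^{n} k³ = [n(n+1)/2]², then subtract the first 99 terms.
∑_{k=1}^{121} k³ = [121×122/2]² = 7381² = 54479161
∑_{k=1}^{99} k³ = [99×100/2]² = 4950² = 24502500
∑_{k=100}^{121} k³ = 54479161 - 24502500 = 29976661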